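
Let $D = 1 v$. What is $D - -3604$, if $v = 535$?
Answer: $4139$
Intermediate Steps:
$D = 535$ ($D = 1 \cdot 535 = 535$)
$D - -3604 = 535 - -3604 = 535 + 3604 = 4139$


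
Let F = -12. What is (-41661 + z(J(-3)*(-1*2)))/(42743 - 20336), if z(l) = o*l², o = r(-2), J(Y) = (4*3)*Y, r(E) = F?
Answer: -34623/7469 ≈ -4.6356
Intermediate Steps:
r(E) = -12
J(Y) = 12*Y
o = -12
z(l) = -12*l²
(-41661 + z(J(-3)*(-1*2)))/(42743 - 20336) = (-41661 - 12*((12*(-3))*(-1*2))²)/(42743 - 20336) = (-41661 - 12*(-36*(-2))²)/22407 = (-41661 - 12*72²)*(1/22407) = (-41661 - 12*5184)*(1/22407) = (-41661 - 62208)*(1/22407) = -103869*1/22407 = -34623/7469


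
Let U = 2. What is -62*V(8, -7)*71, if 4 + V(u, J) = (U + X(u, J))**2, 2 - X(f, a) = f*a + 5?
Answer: -13298442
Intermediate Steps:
X(f, a) = -3 - a*f (X(f, a) = 2 - (f*a + 5) = 2 - (a*f + 5) = 2 - (5 + a*f) = 2 + (-5 - a*f) = -3 - a*f)
V(u, J) = -4 + (-1 - J*u)**2 (V(u, J) = -4 + (2 + (-3 - J*u))**2 = -4 + (-1 - J*u)**2)
-62*V(8, -7)*71 = -62*(-4 + (1 - 7*8)**2)*71 = -62*(-4 + (1 - 56)**2)*71 = -62*(-4 + (-55)**2)*71 = -62*(-4 + 3025)*71 = -62*3021*71 = -187302*71 = -13298442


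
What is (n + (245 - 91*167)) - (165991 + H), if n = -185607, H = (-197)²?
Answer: -405359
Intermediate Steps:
H = 38809
(n + (245 - 91*167)) - (165991 + H) = (-185607 + (245 - 91*167)) - (165991 + 38809) = (-185607 + (245 - 15197)) - 1*204800 = (-185607 - 14952) - 204800 = -200559 - 204800 = -405359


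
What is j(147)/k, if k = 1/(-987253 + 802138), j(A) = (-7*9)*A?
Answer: 1714350015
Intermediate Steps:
j(A) = -63*A
k = -1/185115 (k = 1/(-185115) = -1/185115 ≈ -5.4020e-6)
j(147)/k = (-63*147)/(-1/185115) = -9261*(-185115) = 1714350015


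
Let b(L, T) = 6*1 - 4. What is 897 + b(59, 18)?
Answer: 899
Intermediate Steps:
b(L, T) = 2 (b(L, T) = 6 - 4 = 2)
897 + b(59, 18) = 897 + 2 = 899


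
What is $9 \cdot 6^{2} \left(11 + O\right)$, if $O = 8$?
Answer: $6156$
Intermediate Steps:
$9 \cdot 6^{2} \left(11 + O\right) = 9 \cdot 6^{2} \left(11 + 8\right) = 9 \cdot 36 \cdot 19 = 324 \cdot 19 = 6156$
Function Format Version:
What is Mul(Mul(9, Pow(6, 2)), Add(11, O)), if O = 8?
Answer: 6156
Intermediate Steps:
Mul(Mul(9, Pow(6, 2)), Add(11, O)) = Mul(Mul(9, Pow(6, 2)), Add(11, 8)) = Mul(Mul(9, 36), 19) = Mul(324, 19) = 6156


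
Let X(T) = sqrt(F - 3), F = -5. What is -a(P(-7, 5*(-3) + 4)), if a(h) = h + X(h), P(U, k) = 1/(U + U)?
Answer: 1/14 - 2*I*sqrt(2) ≈ 0.071429 - 2.8284*I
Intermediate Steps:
X(T) = 2*I*sqrt(2) (X(T) = sqrt(-5 - 3) = sqrt(-8) = 2*I*sqrt(2))
P(U, k) = 1/(2*U)
a(h) = h + 2*I*sqrt(2)
-a(P(-7, 5*(-3) + 4)) = -((1/2)/(-7) + 2*I*sqrt(2)) = -((1/2)*(-1/7) + 2*I*sqrt(2)) = -(-1/14 + 2*I*sqrt(2)) = 1/14 - 2*I*sqrt(2)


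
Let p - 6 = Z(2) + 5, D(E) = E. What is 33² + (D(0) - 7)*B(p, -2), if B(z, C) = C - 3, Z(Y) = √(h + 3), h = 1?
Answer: 1124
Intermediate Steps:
Z(Y) = 2 (Z(Y) = √(1 + 3) = √4 = 2)
p = 13 (p = 6 + (2 + 5) = 6 + 7 = 13)
B(z, C) = -3 + C
33² + (D(0) - 7)*B(p, -2) = 33² + (0 - 7)*(-3 - 2) = 1089 - 7*(-5) = 1089 + 35 = 1124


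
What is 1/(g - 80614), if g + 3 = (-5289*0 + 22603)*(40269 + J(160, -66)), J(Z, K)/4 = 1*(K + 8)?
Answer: 1/904875694 ≈ 1.1051e-9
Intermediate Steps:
J(Z, K) = 32 + 4*K (J(Z, K) = 4*(1*(K + 8)) = 4*(1*(8 + K)) = 4*(8 + K) = 32 + 4*K)
g = 904956308 (g = -3 + (-5289*0 + 22603)*(40269 + (32 + 4*(-66))) = -3 + (0 + 22603)*(40269 + (32 - 264)) = -3 + 22603*(40269 - 232) = -3 + 22603*40037 = -3 + 904956311 = 904956308)
1/(g - 80614) = 1/(904956308 - 80614) = 1/904875694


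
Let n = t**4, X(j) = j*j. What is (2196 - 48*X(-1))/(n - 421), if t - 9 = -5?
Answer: -716/55 ≈ -13.018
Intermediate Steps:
X(j) = j**2
t = 4 (t = 9 - 5 = 4)
n = 256 (n = 4**4 = 256)
(2196 - 48*X(-1))/(n - 421) = (2196 - 48*(-1)**2)/(256 - 421) = (2196 - 48*1)/(-165) = (2196 - 48)*(-1/165) = 2148*(-1/165) = -716/55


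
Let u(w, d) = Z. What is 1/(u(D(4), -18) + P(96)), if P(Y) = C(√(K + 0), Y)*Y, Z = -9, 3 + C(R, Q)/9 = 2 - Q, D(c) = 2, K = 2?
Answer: -1/83817 ≈ -1.1931e-5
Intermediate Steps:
C(R, Q) = -9 - 9*Q (C(R, Q) = -27 + 9*(2 - Q) = -27 + (18 - 9*Q) = -9 - 9*Q)
u(w, d) = -9
P(Y) = Y*(-9 - 9*Y) (P(Y) = (-9 - 9*Y)*Y = Y*(-9 - 9*Y))
1/(u(D(4), -18) + P(96)) = 1/(-9 - 9*96*(1 + 96)) = 1/(-9 - 9*96*97) = 1/(-9 - 83808) = 1/(-83817) = -1/83817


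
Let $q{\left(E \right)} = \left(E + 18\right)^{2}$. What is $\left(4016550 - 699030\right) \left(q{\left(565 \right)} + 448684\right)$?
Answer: $2616106698960$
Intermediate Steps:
$q{\left(E \right)} = \left(18 + E\right)^{2}$
$\left(4016550 - 699030\right) \left(q{\left(565 \right)} + 448684\right) = \left(4016550 - 699030\right) \left(\left(18 + 565\right)^{2} + 448684\right) = 3317520 \left(583^{2} + 448684\right) = 3317520 \left(339889 + 448684\right) = 3317520 \cdot 788573 = 2616106698960$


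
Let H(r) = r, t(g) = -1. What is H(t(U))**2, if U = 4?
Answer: 1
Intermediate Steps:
H(t(U))**2 = (-1)**2 = 1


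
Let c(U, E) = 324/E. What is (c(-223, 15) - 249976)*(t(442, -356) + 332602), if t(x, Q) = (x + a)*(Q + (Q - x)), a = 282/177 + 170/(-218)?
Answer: 286777787188848/6431 ≈ 4.4593e+10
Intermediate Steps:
a = 5231/6431 (a = 282*(1/177) + 170*(-1/218) = 94/59 - 85/109 = 5231/6431 ≈ 0.81340)
t(x, Q) = (5231/6431 + x)*(-x + 2*Q) (t(x, Q) = (x + 5231/6431)*(Q + (Q - x)) = (5231/6431 + x)*(-x + 2*Q))
(c(-223, 15) - 249976)*(t(442, -356) + 332602) = (324/15 - 249976)*((-1*442**2 - 5231/6431*442 + (10462/6431)*(-356) + 2*(-356)*442) + 332602) = (324*(1/15) - 249976)*((-1*195364 - 2312102/6431 - 3724472/6431 - 314704) + 332602) = (108/5 - 249976)*((-195364 - 2312102/6431 - 3724472/6431 - 314704) + 332602) = -1249772*(-3286283882/6431 + 332602)/5 = -1249772/5*(-1147320420/6431) = 286777787188848/6431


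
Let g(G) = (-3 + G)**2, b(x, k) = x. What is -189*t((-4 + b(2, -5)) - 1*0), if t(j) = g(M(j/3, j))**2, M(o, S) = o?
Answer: -102487/3 ≈ -34162.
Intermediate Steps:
t(j) = (-3 + j/3)**4 (t(j) = ((-3 + j/3)**2)**2 = (-3 + j/3)**4)
-189*t((-4 + b(2, -5)) - 1*0) = -7*(-9 + ((-4 + 2) - 1*0))**4/3 = -7*(-9 + (-2 + 0))**4/3 = -7*(-9 - 2)**4/3 = -7*(-11)**4/3 = -7*14641/3 = -189*14641/81 = -102487/3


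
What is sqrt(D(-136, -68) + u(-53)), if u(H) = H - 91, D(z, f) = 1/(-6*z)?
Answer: I*sqrt(5992653)/204 ≈ 12.0*I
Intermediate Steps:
D(z, f) = -1/(6*z)
u(H) = -91 + H
sqrt(D(-136, -68) + u(-53)) = sqrt(-1/6/(-136) + (-91 - 53)) = sqrt(-1/6*(-1/136) - 144) = sqrt(1/816 - 144) = sqrt(-117503/816) = I*sqrt(5992653)/204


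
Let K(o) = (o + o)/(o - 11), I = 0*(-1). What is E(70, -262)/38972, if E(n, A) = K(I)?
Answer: 0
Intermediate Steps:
I = 0
K(o) = 2*o/(-11 + o) (K(o) = (2*o)/(-11 + o) = 2*o/(-11 + o))
E(n, A) = 0 (E(n, A) = 2*0/(-11 + 0) = 2*0/(-11) = 2*0*(-1/11) = 0)
E(70, -262)/38972 = 0/38972 = 0*(1/38972) = 0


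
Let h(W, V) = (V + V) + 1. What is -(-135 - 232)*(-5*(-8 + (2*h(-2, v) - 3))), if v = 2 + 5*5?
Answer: -181665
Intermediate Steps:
v = 27 (v = 2 + 25 = 27)
h(W, V) = 1 + 2*V (h(W, V) = 2*V + 1 = 1 + 2*V)
-(-135 - 232)*(-5*(-8 + (2*h(-2, v) - 3))) = -(-135 - 232)*(-5*(-8 + (2*(1 + 2*27) - 3))) = -(-367)*(-5*(-8 + (2*(1 + 54) - 3))) = -(-367)*(-5*(-8 + (2*55 - 3))) = -(-367)*(-5*(-8 + (110 - 3))) = -(-367)*(-5*(-8 + 107)) = -(-367)*(-5*99) = -(-367)*(-495) = -1*181665 = -181665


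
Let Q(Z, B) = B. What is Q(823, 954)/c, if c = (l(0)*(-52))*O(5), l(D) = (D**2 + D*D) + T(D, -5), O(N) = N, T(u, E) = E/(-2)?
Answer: -477/325 ≈ -1.4677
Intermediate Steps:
T(u, E) = -E/2 (T(u, E) = E*(-1/2) = -E/2)
l(D) = 5/2 + 2*D**2 (l(D) = (D**2 + D*D) - 1/2*(-5) = (D**2 + D**2) + 5/2 = 2*D**2 + 5/2 = 5/2 + 2*D**2)
c = -650 (c = ((5/2 + 2*0**2)*(-52))*5 = ((5/2 + 2*0)*(-52))*5 = ((5/2 + 0)*(-52))*5 = ((5/2)*(-52))*5 = -130*5 = -650)
Q(823, 954)/c = 954/(-650) = 954*(-1/650) = -477/325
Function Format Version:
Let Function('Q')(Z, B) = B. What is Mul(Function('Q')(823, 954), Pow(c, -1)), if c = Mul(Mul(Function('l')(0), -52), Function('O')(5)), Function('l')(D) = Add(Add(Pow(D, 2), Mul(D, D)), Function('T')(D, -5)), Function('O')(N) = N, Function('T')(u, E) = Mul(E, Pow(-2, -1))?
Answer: Rational(-477, 325) ≈ -1.4677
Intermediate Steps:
Function('T')(u, E) = Mul(Rational(-1, 2), E) (Function('T')(u, E) = Mul(E, Rational(-1, 2)) = Mul(Rational(-1, 2), E))
Function('l')(D) = Add(Rational(5, 2), Mul(2, Pow(D, 2))) (Function('l')(D) = Add(Add(Pow(D, 2), Mul(D, D)), Mul(Rational(-1, 2), -5)) = Add(Add(Pow(D, 2), Pow(D, 2)), Rational(5, 2)) = Add(Mul(2, Pow(D, 2)), Rational(5, 2)) = Add(Rational(5, 2), Mul(2, Pow(D, 2))))
c = -650 (c = Mul(Mul(Add(Rational(5, 2), Mul(2, Pow(0, 2))), -52), 5) = Mul(Mul(Add(Rational(5, 2), Mul(2, 0)), -52), 5) = Mul(Mul(Add(Rational(5, 2), 0), -52), 5) = Mul(Mul(Rational(5, 2), -52), 5) = Mul(-130, 5) = -650)
Mul(Function('Q')(823, 954), Pow(c, -1)) = Mul(954, Pow(-650, -1)) = Mul(954, Rational(-1, 650)) = Rational(-477, 325)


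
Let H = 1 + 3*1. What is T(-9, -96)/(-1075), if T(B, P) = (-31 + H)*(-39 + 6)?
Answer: -891/1075 ≈ -0.82884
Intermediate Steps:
H = 4 (H = 1 + 3 = 4)
T(B, P) = 891 (T(B, P) = (-31 + 4)*(-39 + 6) = -27*(-33) = 891)
T(-9, -96)/(-1075) = 891/(-1075) = 891*(-1/1075) = -891/1075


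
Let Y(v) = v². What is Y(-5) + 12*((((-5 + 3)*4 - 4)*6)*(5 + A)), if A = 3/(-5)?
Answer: -18883/5 ≈ -3776.6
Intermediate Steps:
A = -⅗ (A = 3*(-⅕) = -⅗ ≈ -0.60000)
Y(-5) + 12*((((-5 + 3)*4 - 4)*6)*(5 + A)) = (-5)² + 12*((((-5 + 3)*4 - 4)*6)*(5 - ⅗)) = 25 + 12*(((-2*4 - 4)*6)*(22/5)) = 25 + 12*(((-8 - 4)*6)*(22/5)) = 25 + 12*(-12*6*(22/5)) = 25 + 12*(-72*22/5) = 25 + 12*(-1584/5) = 25 - 19008/5 = -18883/5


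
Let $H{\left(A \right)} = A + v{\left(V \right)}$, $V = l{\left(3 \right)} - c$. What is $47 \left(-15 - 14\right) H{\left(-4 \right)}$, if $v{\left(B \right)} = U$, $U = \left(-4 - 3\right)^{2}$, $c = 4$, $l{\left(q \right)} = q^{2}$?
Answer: $-61335$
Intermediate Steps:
$U = 49$ ($U = \left(-7\right)^{2} = 49$)
$V = 5$ ($V = 3^{2} - 4 = 9 - 4 = 5$)
$v{\left(B \right)} = 49$
$H{\left(A \right)} = 49 + A$ ($H{\left(A \right)} = A + 49 = 49 + A$)
$47 \left(-15 - 14\right) H{\left(-4 \right)} = 47 \left(-15 - 14\right) \left(49 - 4\right) = 47 \left(-15 - 14\right) 45 = 47 \left(-29\right) 45 = \left(-1363\right) 45 = -61335$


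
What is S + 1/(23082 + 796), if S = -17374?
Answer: -414856371/23878 ≈ -17374.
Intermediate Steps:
S + 1/(23082 + 796) = -17374 + 1/(23082 + 796) = -17374 + 1/23878 = -414856371/23878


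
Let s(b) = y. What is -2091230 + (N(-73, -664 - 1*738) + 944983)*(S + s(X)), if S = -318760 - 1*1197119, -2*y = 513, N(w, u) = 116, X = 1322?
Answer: -2865800472289/2 ≈ -1.4329e+12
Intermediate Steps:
y = -513/2 (y = -½*513 = -513/2 ≈ -256.50)
s(b) = -513/2
S = -1515879 (S = -318760 - 1197119 = -1515879)
-2091230 + (N(-73, -664 - 1*738) + 944983)*(S + s(X)) = -2091230 + (116 + 944983)*(-1515879 - 513/2) = -2091230 + 945099*(-3032271/2) = -2091230 - 2865796289829/2 = -2865800472289/2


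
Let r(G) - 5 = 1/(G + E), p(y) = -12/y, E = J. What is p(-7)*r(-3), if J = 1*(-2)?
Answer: 288/35 ≈ 8.2286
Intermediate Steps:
J = -2
E = -2
p(y) = -12/y
r(G) = 5 + 1/(-2 + G) (r(G) = 5 + 1/(G - 2) = 5 + 1/(-2 + G))
p(-7)*r(-3) = (-12/(-7))*((-9 + 5*(-3))/(-2 - 3)) = (-12*(-⅐))*((-9 - 15)/(-5)) = 12*(-⅕*(-24))/7 = (12/7)*(24/5) = 288/35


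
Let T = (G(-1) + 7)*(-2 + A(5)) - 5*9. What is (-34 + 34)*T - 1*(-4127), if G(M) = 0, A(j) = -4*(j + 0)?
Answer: 4127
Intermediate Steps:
A(j) = -4*j
T = -199 (T = (0 + 7)*(-2 - 4*5) - 5*9 = 7*(-2 - 20) - 1*45 = 7*(-22) - 45 = -154 - 45 = -199)
(-34 + 34)*T - 1*(-4127) = (-34 + 34)*(-199) - 1*(-4127) = 0*(-199) + 4127 = 0 + 4127 = 4127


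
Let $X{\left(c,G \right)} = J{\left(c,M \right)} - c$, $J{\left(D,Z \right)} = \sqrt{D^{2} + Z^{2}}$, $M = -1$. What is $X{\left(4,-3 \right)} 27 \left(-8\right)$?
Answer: $864 - 216 \sqrt{17} \approx -26.591$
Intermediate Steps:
$X{\left(c,G \right)} = \sqrt{1 + c^{2}} - c$ ($X{\left(c,G \right)} = \sqrt{c^{2} + \left(-1\right)^{2}} - c = \sqrt{c^{2} + 1} - c = \sqrt{1 + c^{2}} - c$)
$X{\left(4,-3 \right)} 27 \left(-8\right) = \left(\sqrt{1 + 4^{2}} - 4\right) 27 \left(-8\right) = \left(\sqrt{1 + 16} - 4\right) 27 \left(-8\right) = \left(\sqrt{17} - 4\right) 27 \left(-8\right) = \left(-4 + \sqrt{17}\right) 27 \left(-8\right) = \left(-108 + 27 \sqrt{17}\right) \left(-8\right) = 864 - 216 \sqrt{17}$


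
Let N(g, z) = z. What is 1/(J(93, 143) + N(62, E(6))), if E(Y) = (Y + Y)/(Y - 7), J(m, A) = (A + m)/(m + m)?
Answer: -93/998 ≈ -0.093186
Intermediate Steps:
J(m, A) = (A + m)/(2*m) (J(m, A) = (A + m)/((2*m)) = (A + m)*(1/(2*m)) = (A + m)/(2*m))
E(Y) = 2*Y/(-7 + Y) (E(Y) = (2*Y)/(-7 + Y) = 2*Y/(-7 + Y))
1/(J(93, 143) + N(62, E(6))) = 1/((½)*(143 + 93)/93 + 2*6/(-7 + 6)) = 1/((½)*(1/93)*236 + 2*6/(-1)) = 1/(118/93 + 2*6*(-1)) = 1/(118/93 - 12) = 1/(-998/93) = -93/998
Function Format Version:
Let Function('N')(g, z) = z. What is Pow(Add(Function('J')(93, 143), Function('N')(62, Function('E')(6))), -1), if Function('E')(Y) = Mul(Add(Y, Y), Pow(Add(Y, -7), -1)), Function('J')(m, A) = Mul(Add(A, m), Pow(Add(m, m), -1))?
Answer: Rational(-93, 998) ≈ -0.093186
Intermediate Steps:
Function('J')(m, A) = Mul(Rational(1, 2), Pow(m, -1), Add(A, m)) (Function('J')(m, A) = Mul(Add(A, m), Pow(Mul(2, m), -1)) = Mul(Add(A, m), Mul(Rational(1, 2), Pow(m, -1))) = Mul(Rational(1, 2), Pow(m, -1), Add(A, m)))
Function('E')(Y) = Mul(2, Y, Pow(Add(-7, Y), -1)) (Function('E')(Y) = Mul(Mul(2, Y), Pow(Add(-7, Y), -1)) = Mul(2, Y, Pow(Add(-7, Y), -1)))
Pow(Add(Function('J')(93, 143), Function('N')(62, Function('E')(6))), -1) = Pow(Add(Mul(Rational(1, 2), Pow(93, -1), Add(143, 93)), Mul(2, 6, Pow(Add(-7, 6), -1))), -1) = Pow(Add(Mul(Rational(1, 2), Rational(1, 93), 236), Mul(2, 6, Pow(-1, -1))), -1) = Pow(Add(Rational(118, 93), Mul(2, 6, -1)), -1) = Pow(Add(Rational(118, 93), -12), -1) = Pow(Rational(-998, 93), -1) = Rational(-93, 998)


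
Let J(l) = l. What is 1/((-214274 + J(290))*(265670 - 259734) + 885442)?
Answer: -1/1269323582 ≈ -7.8782e-10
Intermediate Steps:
1/((-214274 + J(290))*(265670 - 259734) + 885442) = 1/((-214274 + 290)*(265670 - 259734) + 885442) = 1/(-213984*5936 + 885442) = 1/(-1270209024 + 885442) = 1/(-1269323582) = -1/1269323582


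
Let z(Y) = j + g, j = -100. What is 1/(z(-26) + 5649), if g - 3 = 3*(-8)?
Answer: 1/5528 ≈ 0.00018090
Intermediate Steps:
g = -21 (g = 3 + 3*(-8) = 3 - 24 = -21)
z(Y) = -121 (z(Y) = -100 - 21 = -121)
1/(z(-26) + 5649) = 1/(-121 + 5649) = 1/5528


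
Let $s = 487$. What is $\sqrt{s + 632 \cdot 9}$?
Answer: $5 \sqrt{247} \approx 78.581$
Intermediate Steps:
$\sqrt{s + 632 \cdot 9} = \sqrt{487 + 632 \cdot 9} = \sqrt{487 + 5688} = \sqrt{6175} = 5 \sqrt{247}$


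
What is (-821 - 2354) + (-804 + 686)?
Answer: -3293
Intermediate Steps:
(-821 - 2354) + (-804 + 686) = -3175 - 118 = -3293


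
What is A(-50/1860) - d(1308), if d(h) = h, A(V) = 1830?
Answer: 522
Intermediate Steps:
A(-50/1860) - d(1308) = 1830 - 1*1308 = 1830 - 1308 = 522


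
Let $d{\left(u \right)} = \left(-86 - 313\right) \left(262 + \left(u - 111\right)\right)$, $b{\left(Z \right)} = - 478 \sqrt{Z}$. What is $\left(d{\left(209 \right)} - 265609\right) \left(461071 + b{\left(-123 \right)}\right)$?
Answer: $-188692845679 + 195621022 i \sqrt{123} \approx -1.8869 \cdot 10^{11} + 2.1695 \cdot 10^{9} i$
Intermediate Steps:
$d{\left(u \right)} = -60249 - 399 u$ ($d{\left(u \right)} = - 399 \left(262 + \left(u - 111\right)\right) = - 399 \left(262 + \left(-111 + u\right)\right) = - 399 \left(151 + u\right) = -60249 - 399 u$)
$\left(d{\left(209 \right)} - 265609\right) \left(461071 + b{\left(-123 \right)}\right) = \left(\left(-60249 - 83391\right) - 265609\right) \left(461071 - 478 \sqrt{-123}\right) = \left(\left(-60249 - 83391\right) - 265609\right) \left(461071 - 478 i \sqrt{123}\right) = \left(-143640 - 265609\right) \left(461071 - 478 i \sqrt{123}\right) = - 409249 \left(461071 - 478 i \sqrt{123}\right) = -188692845679 + 195621022 i \sqrt{123}$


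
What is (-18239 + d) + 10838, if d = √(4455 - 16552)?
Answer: -7401 + I*√12097 ≈ -7401.0 + 109.99*I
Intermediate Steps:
d = I*√12097 (d = √(-12097) = I*√12097 ≈ 109.99*I)
(-18239 + d) + 10838 = (-18239 + I*√12097) + 10838 = -7401 + I*√12097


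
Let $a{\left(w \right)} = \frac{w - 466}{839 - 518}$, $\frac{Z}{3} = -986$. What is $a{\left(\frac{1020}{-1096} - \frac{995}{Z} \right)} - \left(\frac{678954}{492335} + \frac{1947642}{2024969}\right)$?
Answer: $- \frac{246047548546558558363}{64844457822331915545} \approx -3.7944$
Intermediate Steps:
$Z = -2958$ ($Z = 3 \left(-986\right) = -2958$)
$a{\left(w \right)} = - \frac{466}{321} + \frac{w}{321}$ ($a{\left(w \right)} = \frac{-466 + w}{321} = \left(-466 + w\right) \frac{1}{321} = - \frac{466}{321} + \frac{w}{321}$)
$a{\left(\frac{1020}{-1096} - \frac{995}{Z} \right)} - \left(\frac{678954}{492335} + \frac{1947642}{2024969}\right) = \left(- \frac{466}{321} + \frac{\frac{1020}{-1096} - \frac{995}{-2958}}{321}\right) - \left(\frac{678954}{492335} + \frac{1947642}{2024969}\right) = \left(- \frac{466}{321} + \frac{1020 \left(- \frac{1}{1096}\right) - - \frac{995}{2958}}{321}\right) - \frac{2333753126496}{996963112615} = \left(- \frac{466}{321} + \frac{- \frac{255}{274} + \frac{995}{2958}}{321}\right) - \frac{2333753126496}{996963112615} = \left(- \frac{466}{321} + \frac{1}{321} \left(- \frac{120415}{202623}\right)\right) - \frac{2333753126496}{996963112615} = \left(- \frac{466}{321} - \frac{120415}{65041983}\right) - \frac{2333753126496}{996963112615} = - \frac{94542733}{65041983} - \frac{2333753126496}{996963112615} = - \frac{246047548546558558363}{64844457822331915545}$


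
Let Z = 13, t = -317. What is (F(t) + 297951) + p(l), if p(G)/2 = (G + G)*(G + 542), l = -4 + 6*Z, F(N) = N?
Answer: 479970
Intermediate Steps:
l = 74 (l = -4 + 6*13 = -4 + 78 = 74)
p(G) = 4*G*(542 + G) (p(G) = 2*((G + G)*(G + 542)) = 2*((2*G)*(542 + G)) = 2*(2*G*(542 + G)) = 4*G*(542 + G))
(F(t) + 297951) + p(l) = (-317 + 297951) + 4*74*(542 + 74) = 297634 + 4*74*616 = 297634 + 182336 = 479970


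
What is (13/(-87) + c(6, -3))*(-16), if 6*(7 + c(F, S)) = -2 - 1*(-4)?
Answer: 9488/87 ≈ 109.06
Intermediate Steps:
c(F, S) = -20/3 (c(F, S) = -7 + (-2 - 1*(-4))/6 = -7 + (-2 + 4)/6 = -7 + (⅙)*2 = -7 + ⅓ = -20/3)
(13/(-87) + c(6, -3))*(-16) = (13/(-87) - 20/3)*(-16) = (13*(-1/87) - 20/3)*(-16) = (-13/87 - 20/3)*(-16) = -593/87*(-16) = 9488/87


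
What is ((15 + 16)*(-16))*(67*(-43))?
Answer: 1428976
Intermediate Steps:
((15 + 16)*(-16))*(67*(-43)) = (31*(-16))*(-2881) = -496*(-2881) = 1428976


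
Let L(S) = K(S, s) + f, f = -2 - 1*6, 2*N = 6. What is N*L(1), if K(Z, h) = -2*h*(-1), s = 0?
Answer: -24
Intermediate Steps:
N = 3 (N = (½)*6 = 3)
K(Z, h) = 2*h
f = -8 (f = -2 - 6 = -8)
L(S) = -8 (L(S) = 2*0 - 8 = 0 - 8 = -8)
N*L(1) = 3*(-8) = -24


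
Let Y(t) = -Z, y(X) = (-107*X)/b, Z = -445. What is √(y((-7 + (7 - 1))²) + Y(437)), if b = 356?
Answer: √14089857/178 ≈ 21.088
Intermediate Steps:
y(X) = -107*X/356
Y(t) = 445 (Y(t) = -1*(-445) = 445)
√(y((-7 + (7 - 1))²) + Y(437)) = √(-107*(-7 + (7 - 1))²/356 + 445) = √(-107*(-7 + 6)²/356 + 445) = √(-107/356*(-1)² + 445) = √(-107/356*1 + 445) = √(-107/356 + 445) = √(158313/356) = √14089857/178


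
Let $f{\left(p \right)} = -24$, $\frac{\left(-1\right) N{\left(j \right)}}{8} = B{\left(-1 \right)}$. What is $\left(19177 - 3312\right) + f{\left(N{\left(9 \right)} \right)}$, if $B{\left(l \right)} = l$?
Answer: $15841$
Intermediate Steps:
$N{\left(j \right)} = 8$ ($N{\left(j \right)} = \left(-8\right) \left(-1\right) = 8$)
$\left(19177 - 3312\right) + f{\left(N{\left(9 \right)} \right)} = \left(19177 - 3312\right) - 24 = 15865 - 24 = 15841$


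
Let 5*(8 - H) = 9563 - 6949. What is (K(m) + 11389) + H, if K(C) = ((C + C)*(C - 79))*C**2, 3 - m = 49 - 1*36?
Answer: 944371/5 ≈ 1.8887e+5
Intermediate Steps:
H = -2574/5 (H = 8 - (9563 - 6949)/5 = 8 - 1/5*2614 = 8 - 2614/5 = -2574/5 ≈ -514.80)
m = -10 (m = 3 - (49 - 1*36) = 3 - (49 - 36) = 3 - 1*13 = 3 - 13 = -10)
K(C) = 2*C**3*(-79 + C) (K(C) = ((2*C)*(-79 + C))*C**2 = (2*C*(-79 + C))*C**2 = 2*C**3*(-79 + C))
(K(m) + 11389) + H = (2*(-10)**3*(-79 - 10) + 11389) - 2574/5 = (2*(-1000)*(-89) + 11389) - 2574/5 = (178000 + 11389) - 2574/5 = 189389 - 2574/5 = 944371/5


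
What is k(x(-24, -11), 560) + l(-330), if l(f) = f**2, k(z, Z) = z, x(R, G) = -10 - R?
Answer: 108914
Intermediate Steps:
k(x(-24, -11), 560) + l(-330) = (-10 - 1*(-24)) + (-330)**2 = (-10 + 24) + 108900 = 14 + 108900 = 108914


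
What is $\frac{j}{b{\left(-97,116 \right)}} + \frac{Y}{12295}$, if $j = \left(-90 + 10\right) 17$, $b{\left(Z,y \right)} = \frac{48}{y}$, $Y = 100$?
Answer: $- \frac{24245680}{7377} \approx -3286.7$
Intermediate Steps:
$j = -1360$ ($j = \left(-80\right) 17 = -1360$)
$\frac{j}{b{\left(-97,116 \right)}} + \frac{Y}{12295} = - \frac{1360}{48 \cdot \frac{1}{116}} + \frac{100}{12295} = - \frac{1360}{48 \cdot \frac{1}{116}} + 100 \cdot \frac{1}{12295} = - \frac{1360}{\frac{12}{29}} + \frac{20}{2459} = \left(-1360\right) \frac{29}{12} + \frac{20}{2459} = - \frac{9860}{3} + \frac{20}{2459} = - \frac{24245680}{7377}$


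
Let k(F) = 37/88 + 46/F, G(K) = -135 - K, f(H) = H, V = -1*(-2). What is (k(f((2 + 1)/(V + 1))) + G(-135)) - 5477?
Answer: -477891/88 ≈ -5430.6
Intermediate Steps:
V = 2
k(F) = 37/88 + 46/F (k(F) = 37*(1/88) + 46/F = 37/88 + 46/F)
(k(f((2 + 1)/(V + 1))) + G(-135)) - 5477 = ((37/88 + 46/(((2 + 1)/(2 + 1)))) + (-135 - 1*(-135))) - 5477 = ((37/88 + 46/((3/3))) + (-135 + 135)) - 5477 = ((37/88 + 46/((3*(⅓)))) + 0) - 5477 = ((37/88 + 46/1) + 0) - 5477 = ((37/88 + 46*1) + 0) - 5477 = ((37/88 + 46) + 0) - 5477 = (4085/88 + 0) - 5477 = 4085/88 - 5477 = -477891/88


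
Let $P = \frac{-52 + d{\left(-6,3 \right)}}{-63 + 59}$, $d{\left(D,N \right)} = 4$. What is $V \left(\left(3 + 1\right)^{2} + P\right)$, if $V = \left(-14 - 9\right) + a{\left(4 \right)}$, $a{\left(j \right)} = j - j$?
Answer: $-644$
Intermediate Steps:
$a{\left(j \right)} = 0$
$P = 12$ ($P = \frac{-52 + 4}{-63 + 59} = - \frac{48}{-4} = \left(-48\right) \left(- \frac{1}{4}\right) = 12$)
$V = -23$ ($V = \left(-14 - 9\right) + 0 = -23 + 0 = -23$)
$V \left(\left(3 + 1\right)^{2} + P\right) = - 23 \left(\left(3 + 1\right)^{2} + 12\right) = - 23 \left(4^{2} + 12\right) = - 23 \left(16 + 12\right) = \left(-23\right) 28 = -644$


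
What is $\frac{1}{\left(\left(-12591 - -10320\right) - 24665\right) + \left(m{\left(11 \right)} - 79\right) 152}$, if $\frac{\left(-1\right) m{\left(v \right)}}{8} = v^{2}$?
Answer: $- \frac{1}{186080} \approx -5.374 \cdot 10^{-6}$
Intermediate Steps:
$m{\left(v \right)} = - 8 v^{2}$
$\frac{1}{\left(\left(-12591 - -10320\right) - 24665\right) + \left(m{\left(11 \right)} - 79\right) 152} = \frac{1}{\left(\left(-12591 - -10320\right) - 24665\right) + \left(- 8 \cdot 11^{2} - 79\right) 152} = \frac{1}{\left(\left(-12591 + 10320\right) - 24665\right) + \left(\left(-8\right) 121 - 79\right) 152} = \frac{1}{\left(-2271 - 24665\right) + \left(-968 - 79\right) 152} = \frac{1}{-26936 - 159144} = \frac{1}{-186080} = - \frac{1}{186080}$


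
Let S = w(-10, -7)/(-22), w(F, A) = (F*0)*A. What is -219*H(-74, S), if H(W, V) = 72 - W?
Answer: -31974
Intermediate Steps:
w(F, A) = 0 (w(F, A) = 0*A = 0)
S = 0 (S = 0/(-22) = 0*(-1/22) = 0)
-219*H(-74, S) = -219*(72 - 1*(-74)) = -219*(72 + 74) = -219*146 = -31974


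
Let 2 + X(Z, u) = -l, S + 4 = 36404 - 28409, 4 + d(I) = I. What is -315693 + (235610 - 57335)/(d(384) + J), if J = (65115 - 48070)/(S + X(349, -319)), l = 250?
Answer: -62159840348/197191 ≈ -3.1523e+5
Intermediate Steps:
d(I) = -4 + I
S = 7991 (S = -4 + (36404 - 28409) = -4 + 7995 = 7991)
X(Z, u) = -252 (X(Z, u) = -2 - 1*250 = -2 - 250 = -252)
J = 17045/7739 (J = (65115 - 48070)/(7991 - 252) = 17045/7739 ≈ 2.2025)
-315693 + (235610 - 57335)/(d(384) + J) = -315693 + (235610 - 57335)/((-4 + 384) + 17045/7739) = -315693 + 178275/(380 + 17045/7739) = -315693 + 178275/(2957865/7739) = -315693 + 178275*(7739/2957865) = -315693 + 91978015/197191 = -62159840348/197191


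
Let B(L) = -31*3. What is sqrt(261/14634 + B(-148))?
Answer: I*sqrt(245833314)/1626 ≈ 9.6427*I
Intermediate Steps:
B(L) = -93
sqrt(261/14634 + B(-148)) = sqrt(261/14634 - 93) = sqrt(261*(1/14634) - 93) = sqrt(29/1626 - 93) = sqrt(-151189/1626) = I*sqrt(245833314)/1626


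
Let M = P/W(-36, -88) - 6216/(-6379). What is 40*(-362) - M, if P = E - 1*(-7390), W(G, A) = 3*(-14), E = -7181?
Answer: -3878380501/267918 ≈ -14476.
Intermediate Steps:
W(G, A) = -42
P = 209 (P = -7181 - 1*(-7390) = -7181 + 7390 = 209)
M = -1072139/267918 (M = 209/(-42) - 6216/(-6379) = 209*(-1/42) - 6216*(-1/6379) = -209/42 + 6216/6379 = -1072139/267918 ≈ -4.0017)
40*(-362) - M = 40*(-362) - 1*(-1072139/267918) = -14480 + 1072139/267918 = -3878380501/267918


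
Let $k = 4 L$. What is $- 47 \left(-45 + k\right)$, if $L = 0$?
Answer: $2115$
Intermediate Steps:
$k = 0$ ($k = 4 \cdot 0 = 0$)
$- 47 \left(-45 + k\right) = - 47 \left(-45 + 0\right) = \left(-47\right) \left(-45\right) = 2115$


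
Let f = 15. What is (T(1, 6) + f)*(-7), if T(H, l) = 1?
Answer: -112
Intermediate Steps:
(T(1, 6) + f)*(-7) = (1 + 15)*(-7) = 16*(-7) = -112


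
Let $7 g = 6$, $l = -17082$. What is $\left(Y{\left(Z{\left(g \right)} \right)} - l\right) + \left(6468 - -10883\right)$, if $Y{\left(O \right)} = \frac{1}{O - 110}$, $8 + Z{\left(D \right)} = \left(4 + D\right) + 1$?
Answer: $\frac{27029898}{785} \approx 34433.0$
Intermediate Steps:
$g = \frac{6}{7}$ ($g = \frac{1}{7} \cdot 6 = \frac{6}{7} \approx 0.85714$)
$Z{\left(D \right)} = -3 + D$ ($Z{\left(D \right)} = -8 + \left(\left(4 + D\right) + 1\right) = -8 + \left(5 + D\right) = -3 + D$)
$Y{\left(O \right)} = \frac{1}{-110 + O}$
$\left(Y{\left(Z{\left(g \right)} \right)} - l\right) + \left(6468 - -10883\right) = \left(\frac{1}{-110 + \left(-3 + \frac{6}{7}\right)} - -17082\right) + \left(6468 - -10883\right) = \left(\frac{1}{-110 - \frac{15}{7}} + 17082\right) + \left(6468 + 10883\right) = \left(\frac{1}{- \frac{785}{7}} + 17082\right) + 17351 = \left(- \frac{7}{785} + 17082\right) + 17351 = \frac{13409363}{785} + 17351 = \frac{27029898}{785}$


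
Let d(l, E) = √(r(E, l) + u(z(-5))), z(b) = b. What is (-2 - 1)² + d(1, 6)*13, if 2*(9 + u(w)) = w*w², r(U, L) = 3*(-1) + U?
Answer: 9 + 13*I*√274/2 ≈ 9.0 + 107.59*I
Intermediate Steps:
r(U, L) = -3 + U
u(w) = -9 + w³/2 (u(w) = -9 + (w*w²)/2 = -9 + w³/2)
d(l, E) = √(-149/2 + E) (d(l, E) = √((-3 + E) + (-9 + (½)*(-5)³)) = √((-3 + E) + (-9 + (½)*(-125))) = √((-3 + E) + (-9 - 125/2)) = √((-3 + E) - 143/2) = √(-149/2 + E))
(-2 - 1)² + d(1, 6)*13 = (-2 - 1)² + (√(-298 + 4*6)/2)*13 = (-3)² + (√(-298 + 24)/2)*13 = 9 + (√(-274)/2)*13 = 9 + ((I*√274)/2)*13 = 9 + (I*√274/2)*13 = 9 + 13*I*√274/2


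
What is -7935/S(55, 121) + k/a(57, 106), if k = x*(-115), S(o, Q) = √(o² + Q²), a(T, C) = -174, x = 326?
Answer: 18745/87 - 7935*√146/1606 ≈ 155.76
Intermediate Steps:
S(o, Q) = √(Q² + o²)
k = -37490 (k = 326*(-115) = -37490)
-7935/S(55, 121) + k/a(57, 106) = -7935/√(121² + 55²) - 37490/(-174) = -7935/√(14641 + 3025) - 37490*(-1/174) = -7935*√146/1606 + 18745/87 = 18745/87 - 7935*√146/1606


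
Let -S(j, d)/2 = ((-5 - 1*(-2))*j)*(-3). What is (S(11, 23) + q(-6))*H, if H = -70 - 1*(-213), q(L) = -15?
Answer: -30459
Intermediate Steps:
S(j, d) = -18*j (S(j, d) = -2*(-5 - 1*(-2))*j*(-3) = -2*(-5 + 2)*j*(-3) = -2*(-3*j)*(-3) = -18*j)
H = 143 (H = -70 + 213 = 143)
(S(11, 23) + q(-6))*H = (-18*11 - 15)*143 = (-198 - 15)*143 = -213*143 = -30459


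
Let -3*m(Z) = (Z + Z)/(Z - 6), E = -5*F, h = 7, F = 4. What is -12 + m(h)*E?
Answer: 244/3 ≈ 81.333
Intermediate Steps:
E = -20 (E = -5*4 = -20)
m(Z) = -2*Z/(3*(-6 + Z)) (m(Z) = -(Z + Z)/(3*(Z - 6)) = -2*Z/(3*(-6 + Z)))
-12 + m(h)*E = -12 - 2*7/(-18 + 3*7)*(-20) = -12 - 2*7/(-18 + 21)*(-20) = -12 - 2*7/3*(-20) = -12 - 2*7*⅓*(-20) = -12 - 14/3*(-20) = -12 + 280/3 = 244/3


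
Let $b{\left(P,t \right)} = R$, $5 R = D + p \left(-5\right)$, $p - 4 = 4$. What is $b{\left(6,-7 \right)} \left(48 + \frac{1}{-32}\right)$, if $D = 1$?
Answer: $- \frac{11973}{32} \approx -374.16$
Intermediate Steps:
$p = 8$ ($p = 4 + 4 = 8$)
$R = - \frac{39}{5}$ ($R = \frac{1 + 8 \left(-5\right)}{5} = \frac{1 - 40}{5} = \frac{1}{5} \left(-39\right) = - \frac{39}{5} \approx -7.8$)
$b{\left(P,t \right)} = - \frac{39}{5}$
$b{\left(6,-7 \right)} \left(48 + \frac{1}{-32}\right) = - \frac{39 \left(48 + \frac{1}{-32}\right)}{5} = - \frac{39 \left(48 - \frac{1}{32}\right)}{5} = \left(- \frac{39}{5}\right) \frac{1535}{32} = - \frac{11973}{32}$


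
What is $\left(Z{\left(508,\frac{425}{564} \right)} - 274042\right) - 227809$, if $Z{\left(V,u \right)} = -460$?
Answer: $-502311$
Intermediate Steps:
$\left(Z{\left(508,\frac{425}{564} \right)} - 274042\right) - 227809 = \left(-460 - 274042\right) - 227809 = -274502 - 227809 = -502311$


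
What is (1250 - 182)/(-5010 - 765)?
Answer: -356/1925 ≈ -0.18494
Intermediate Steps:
(1250 - 182)/(-5010 - 765) = 1068/(-5775) = 1068*(-1/5775) = -356/1925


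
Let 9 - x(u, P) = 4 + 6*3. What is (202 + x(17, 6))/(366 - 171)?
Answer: 63/65 ≈ 0.96923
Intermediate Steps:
x(u, P) = -13 (x(u, P) = 9 - (4 + 6*3) = 9 - (4 + 18) = 9 - 1*22 = 9 - 22 = -13)
(202 + x(17, 6))/(366 - 171) = (202 - 13)/(366 - 171) = 189/195 = 189*(1/195) = 63/65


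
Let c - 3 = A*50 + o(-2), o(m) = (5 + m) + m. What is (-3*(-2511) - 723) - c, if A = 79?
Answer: 2856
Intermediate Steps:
o(m) = 5 + 2*m
c = 3954 (c = 3 + (79*50 + (5 + 2*(-2))) = 3 + (3950 + (5 - 4)) = 3 + (3950 + 1) = 3 + 3951 = 3954)
(-3*(-2511) - 723) - c = (-3*(-2511) - 723) - 1*3954 = (7533 - 723) - 3954 = 6810 - 3954 = 2856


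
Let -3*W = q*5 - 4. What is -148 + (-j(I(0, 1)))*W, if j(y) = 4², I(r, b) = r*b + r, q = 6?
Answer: -28/3 ≈ -9.3333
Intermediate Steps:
I(r, b) = r + b*r (I(r, b) = b*r + r = r + b*r)
j(y) = 16
W = -26/3 (W = -(6*5 - 4)/3 = -(30 - 4)/3 = -⅓*26 = -26/3 ≈ -8.6667)
-148 + (-j(I(0, 1)))*W = -148 - 1*16*(-26/3) = -148 - 16*(-26/3) = -148 + 416/3 = -28/3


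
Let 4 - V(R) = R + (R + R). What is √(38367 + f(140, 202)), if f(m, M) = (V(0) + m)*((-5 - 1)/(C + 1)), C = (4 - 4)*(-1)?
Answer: 9*√463 ≈ 193.66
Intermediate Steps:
C = 0 (C = 0*(-1) = 0)
V(R) = 4 - 3*R (V(R) = 4 - (R + (R + R)) = 4 - (R + 2*R) = 4 - 3*R)
f(m, M) = -24 - 6*m (f(m, M) = ((4 - 3*0) + m)*((-5 - 1)/(0 + 1)) = ((4 + 0) + m)*(-6/1) = (4 + m)*(-6*1) = (4 + m)*(-6) = -24 - 6*m)
√(38367 + f(140, 202)) = √(38367 + (-24 - 6*140)) = √(38367 + (-24 - 840)) = √(38367 - 864) = √37503 = 9*√463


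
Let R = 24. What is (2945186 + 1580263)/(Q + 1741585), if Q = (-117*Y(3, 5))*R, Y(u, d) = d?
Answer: 4525449/1727545 ≈ 2.6196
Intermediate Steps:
Q = -14040 (Q = -117*5*24 = -585*24 = -14040)
(2945186 + 1580263)/(Q + 1741585) = (2945186 + 1580263)/(-14040 + 1741585) = 4525449/1727545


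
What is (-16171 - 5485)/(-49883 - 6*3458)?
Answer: 21656/70631 ≈ 0.30661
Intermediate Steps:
(-16171 - 5485)/(-49883 - 6*3458) = -21656/(-49883 - 20748) = -21656/(-70631) = -21656*(-1/70631) = 21656/70631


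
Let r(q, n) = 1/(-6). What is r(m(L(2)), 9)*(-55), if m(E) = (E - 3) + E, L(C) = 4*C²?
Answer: 55/6 ≈ 9.1667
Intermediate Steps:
m(E) = -3 + 2*E (m(E) = (-3 + E) + E = -3 + 2*E)
r(q, n) = -⅙
r(m(L(2)), 9)*(-55) = -⅙*(-55) = 55/6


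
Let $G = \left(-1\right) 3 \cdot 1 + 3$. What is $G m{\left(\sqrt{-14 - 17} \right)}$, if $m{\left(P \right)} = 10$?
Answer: $0$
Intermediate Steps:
$G = 0$ ($G = \left(-3\right) 1 + 3 = -3 + 3 = 0$)
$G m{\left(\sqrt{-14 - 17} \right)} = 0 \cdot 10 = 0$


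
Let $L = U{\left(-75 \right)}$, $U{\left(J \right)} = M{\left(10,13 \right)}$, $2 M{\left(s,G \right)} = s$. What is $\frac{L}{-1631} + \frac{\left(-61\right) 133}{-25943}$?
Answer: $\frac{13102588}{42313033} \approx 0.30966$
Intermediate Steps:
$M{\left(s,G \right)} = \frac{s}{2}$
$U{\left(J \right)} = 5$ ($U{\left(J \right)} = \frac{1}{2} \cdot 10 = 5$)
$L = 5$
$\frac{L}{-1631} + \frac{\left(-61\right) 133}{-25943} = \frac{5}{-1631} + \frac{\left(-61\right) 133}{-25943} = 5 \left(- \frac{1}{1631}\right) - - \frac{8113}{25943} = - \frac{5}{1631} + \frac{8113}{25943} = \frac{13102588}{42313033}$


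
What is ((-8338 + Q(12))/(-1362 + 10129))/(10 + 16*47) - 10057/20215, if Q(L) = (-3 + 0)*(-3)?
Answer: -67353696613/135045377610 ≈ -0.49875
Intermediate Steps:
Q(L) = 9 (Q(L) = -3*(-3) = 9)
((-8338 + Q(12))/(-1362 + 10129))/(10 + 16*47) - 10057/20215 = ((-8338 + 9)/(-1362 + 10129))/(10 + 16*47) - 10057/20215 = (-8329/8767)/(10 + 752) - 10057*1/20215 = -8329*1/8767/762 - 10057/20215 = -8329/8767*1/762 - 10057/20215 = -8329/6680454 - 10057/20215 = -67353696613/135045377610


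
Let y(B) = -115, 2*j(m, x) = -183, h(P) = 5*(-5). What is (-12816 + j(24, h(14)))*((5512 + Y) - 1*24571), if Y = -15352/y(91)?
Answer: 11236923579/46 ≈ 2.4428e+8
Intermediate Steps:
h(P) = -25
j(m, x) = -183/2 (j(m, x) = (1/2)*(-183) = -183/2)
Y = 15352/115 (Y = -15352/(-115) = -15352*(-1/115) = 15352/115 ≈ 133.50)
(-12816 + j(24, h(14)))*((5512 + Y) - 1*24571) = (-12816 - 183/2)*((5512 + 15352/115) - 1*24571) = -25815*(649232/115 - 24571)/2 = -25815/2*(-2176433/115) = 11236923579/46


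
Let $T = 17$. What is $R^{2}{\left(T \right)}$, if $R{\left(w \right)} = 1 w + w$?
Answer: $1156$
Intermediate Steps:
$R{\left(w \right)} = 2 w$ ($R{\left(w \right)} = w + w = 2 w$)
$R^{2}{\left(T \right)} = \left(2 \cdot 17\right)^{2} = 34^{2} = 1156$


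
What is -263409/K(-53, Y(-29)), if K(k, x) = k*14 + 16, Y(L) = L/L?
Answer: 87803/242 ≈ 362.82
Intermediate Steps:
Y(L) = 1
K(k, x) = 16 + 14*k (K(k, x) = 14*k + 16 = 16 + 14*k)
-263409/K(-53, Y(-29)) = -263409/(16 + 14*(-53)) = -263409/(16 - 742) = -263409/(-726) = -263409*(-1/726) = 87803/242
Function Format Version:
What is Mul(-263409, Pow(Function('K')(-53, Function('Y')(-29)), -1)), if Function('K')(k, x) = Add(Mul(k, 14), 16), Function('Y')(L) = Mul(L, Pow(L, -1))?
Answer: Rational(87803, 242) ≈ 362.82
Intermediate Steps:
Function('Y')(L) = 1
Function('K')(k, x) = Add(16, Mul(14, k)) (Function('K')(k, x) = Add(Mul(14, k), 16) = Add(16, Mul(14, k)))
Mul(-263409, Pow(Function('K')(-53, Function('Y')(-29)), -1)) = Mul(-263409, Pow(Add(16, Mul(14, -53)), -1)) = Mul(-263409, Pow(Add(16, -742), -1)) = Mul(-263409, Pow(-726, -1)) = Mul(-263409, Rational(-1, 726)) = Rational(87803, 242)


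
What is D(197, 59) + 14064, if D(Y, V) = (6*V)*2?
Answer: 14772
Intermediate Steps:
D(Y, V) = 12*V
D(197, 59) + 14064 = 12*59 + 14064 = 708 + 14064 = 14772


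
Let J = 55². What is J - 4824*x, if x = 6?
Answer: -25919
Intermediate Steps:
J = 3025
J - 4824*x = 3025 - 4824*6 = 3025 - 28944 = -25919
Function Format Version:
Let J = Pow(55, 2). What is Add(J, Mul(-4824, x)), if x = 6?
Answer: -25919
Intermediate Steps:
J = 3025
Add(J, Mul(-4824, x)) = Add(3025, Mul(-4824, 6)) = Add(3025, -28944) = -25919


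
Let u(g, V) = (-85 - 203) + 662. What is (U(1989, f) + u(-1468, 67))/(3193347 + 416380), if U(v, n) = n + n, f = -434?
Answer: -494/3609727 ≈ -0.00013685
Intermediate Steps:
u(g, V) = 374 (u(g, V) = -288 + 662 = 374)
U(v, n) = 2*n
(U(1989, f) + u(-1468, 67))/(3193347 + 416380) = (2*(-434) + 374)/(3193347 + 416380) = (-868 + 374)/3609727 = -494*1/3609727 = -494/3609727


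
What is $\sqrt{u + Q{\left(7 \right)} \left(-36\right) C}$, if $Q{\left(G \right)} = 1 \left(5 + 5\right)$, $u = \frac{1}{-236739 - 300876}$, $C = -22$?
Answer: $\frac{\sqrt{254346301578265}}{179205} \approx 88.994$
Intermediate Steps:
$u = - \frac{1}{537615}$ ($u = \frac{1}{-537615} = - \frac{1}{537615} \approx -1.8601 \cdot 10^{-6}$)
$Q{\left(G \right)} = 10$ ($Q{\left(G \right)} = 1 \cdot 10 = 10$)
$\sqrt{u + Q{\left(7 \right)} \left(-36\right) C} = \sqrt{- \frac{1}{537615} + 10 \left(-36\right) \left(-22\right)} = \sqrt{- \frac{1}{537615} - -7920} = \sqrt{- \frac{1}{537615} + 7920} = \sqrt{\frac{4257910799}{537615}} = \frac{\sqrt{254346301578265}}{179205}$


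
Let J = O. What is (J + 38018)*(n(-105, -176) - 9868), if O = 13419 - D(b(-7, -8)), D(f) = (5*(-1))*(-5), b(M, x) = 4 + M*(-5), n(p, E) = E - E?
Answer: -507333616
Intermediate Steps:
n(p, E) = 0
b(M, x) = 4 - 5*M
D(f) = 25 (D(f) = -5*(-5) = 25)
O = 13394 (O = 13419 - 1*25 = 13419 - 25 = 13394)
J = 13394
(J + 38018)*(n(-105, -176) - 9868) = (13394 + 38018)*(0 - 9868) = 51412*(-9868) = -507333616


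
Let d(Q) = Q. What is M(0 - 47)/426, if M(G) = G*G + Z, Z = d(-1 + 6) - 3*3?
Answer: 735/142 ≈ 5.1761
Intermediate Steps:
Z = -4 (Z = (-1 + 6) - 3*3 = 5 - 9 = -4)
M(G) = -4 + G**2 (M(G) = G*G - 4 = G**2 - 4 = -4 + G**2)
M(0 - 47)/426 = (-4 + (0 - 47)**2)/426 = (-4 + (-47)**2)*(1/426) = (-4 + 2209)*(1/426) = 2205*(1/426) = 735/142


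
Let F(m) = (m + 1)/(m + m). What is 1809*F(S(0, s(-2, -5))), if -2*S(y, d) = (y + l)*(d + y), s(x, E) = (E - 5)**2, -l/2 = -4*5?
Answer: 3616191/4000 ≈ 904.05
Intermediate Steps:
l = 40 (l = -(-8)*5 = -2*(-20) = 40)
s(x, E) = (-5 + E)**2
S(y, d) = -(40 + y)*(d + y)/2 (S(y, d) = -(y + 40)*(d + y)/2 = -(40 + y)*(d + y)/2)
F(m) = (1 + m)/(2*m) (F(m) = (1 + m)/((2*m)) = (1 + m)*(1/(2*m)) = (1 + m)/(2*m))
1809*F(S(0, s(-2, -5))) = 1809*((1 + (-20*(-5 - 5)**2 - 20*0 - 1/2*0**2 - 1/2*(-5 - 5)**2*0))/(2*(-20*(-5 - 5)**2 - 20*0 - 1/2*0**2 - 1/2*(-5 - 5)**2*0))) = 1809*((1 + (-20*(-10)**2 + 0 - 1/2*0 - 1/2*(-10)**2*0))/(2*(-20*(-10)**2 + 0 - 1/2*0 - 1/2*(-10)**2*0))) = 1809*((1 + (-20*100 + 0 + 0 - 1/2*100*0))/(2*(-20*100 + 0 + 0 - 1/2*100*0))) = 1809*((1 + (-2000 + 0 + 0 + 0))/(2*(-2000 + 0 + 0 + 0))) = 1809*((1/2)*(1 - 2000)/(-2000)) = 1809*((1/2)*(-1/2000)*(-1999)) = 1809*(1999/4000) = 3616191/4000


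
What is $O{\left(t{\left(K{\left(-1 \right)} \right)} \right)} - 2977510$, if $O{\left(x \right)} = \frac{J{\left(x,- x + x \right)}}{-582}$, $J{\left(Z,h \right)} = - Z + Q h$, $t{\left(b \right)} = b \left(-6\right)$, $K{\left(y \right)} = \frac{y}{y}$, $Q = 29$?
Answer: $- \frac{288818471}{97} \approx -2.9775 \cdot 10^{6}$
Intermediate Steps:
$K{\left(y \right)} = 1$
$t{\left(b \right)} = - 6 b$
$J{\left(Z,h \right)} = - Z + 29 h$
$O{\left(x \right)} = \frac{x}{582}$ ($O{\left(x \right)} = \frac{- x + 29 \left(- x + x\right)}{-582} = \left(- x + 29 \cdot 0\right) \left(- \frac{1}{582}\right) = \left(- x + 0\right) \left(- \frac{1}{582}\right) = - x \left(- \frac{1}{582}\right) = \frac{x}{582}$)
$O{\left(t{\left(K{\left(-1 \right)} \right)} \right)} - 2977510 = \frac{\left(-6\right) 1}{582} - 2977510 = \frac{1}{582} \left(-6\right) - 2977510 = - \frac{1}{97} - 2977510 = - \frac{288818471}{97}$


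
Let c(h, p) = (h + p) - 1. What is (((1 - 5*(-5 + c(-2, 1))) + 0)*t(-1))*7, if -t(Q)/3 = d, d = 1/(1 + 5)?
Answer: -126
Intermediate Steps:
c(h, p) = -1 + h + p
d = ⅙ (d = 1/6 = ⅙ ≈ 0.16667)
t(Q) = -½ (t(Q) = -3*⅙ = -½)
(((1 - 5*(-5 + c(-2, 1))) + 0)*t(-1))*7 = (((1 - 5*(-5 + (-1 - 2 + 1))) + 0)*(-½))*7 = (((1 - 5*(-5 - 2)) + 0)*(-½))*7 = (((1 - 5*(-7)) + 0)*(-½))*7 = (((1 + 35) + 0)*(-½))*7 = ((36 + 0)*(-½))*7 = (36*(-½))*7 = -18*7 = -126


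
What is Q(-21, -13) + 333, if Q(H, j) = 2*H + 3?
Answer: 294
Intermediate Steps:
Q(H, j) = 3 + 2*H
Q(-21, -13) + 333 = (3 + 2*(-21)) + 333 = (3 - 42) + 333 = -39 + 333 = 294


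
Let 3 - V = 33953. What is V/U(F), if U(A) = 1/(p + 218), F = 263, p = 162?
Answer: -12901000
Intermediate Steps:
V = -33950 (V = 3 - 1*33953 = 3 - 33953 = -33950)
U(A) = 1/380 (U(A) = 1/(162 + 218) = 1/380)
V/U(F) = -33950/1/380 = -33950*380 = -12901000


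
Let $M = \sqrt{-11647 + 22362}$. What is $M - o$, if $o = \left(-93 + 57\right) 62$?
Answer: $2232 + \sqrt{10715} \approx 2335.5$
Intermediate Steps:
$M = \sqrt{10715} \approx 103.51$
$o = -2232$ ($o = \left(-36\right) 62 = -2232$)
$M - o = \sqrt{10715} - -2232 = \sqrt{10715} + 2232 = 2232 + \sqrt{10715}$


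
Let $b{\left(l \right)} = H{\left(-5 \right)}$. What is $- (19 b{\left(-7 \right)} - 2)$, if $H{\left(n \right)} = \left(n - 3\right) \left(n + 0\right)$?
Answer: $-758$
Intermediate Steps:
$H{\left(n \right)} = n \left(-3 + n\right)$ ($H{\left(n \right)} = \left(-3 + n\right) n = n \left(-3 + n\right)$)
$b{\left(l \right)} = 40$ ($b{\left(l \right)} = - 5 \left(-3 - 5\right) = \left(-5\right) \left(-8\right) = 40$)
$- (19 b{\left(-7 \right)} - 2) = - (19 \cdot 40 - 2) = - (760 - 2) = \left(-1\right) 758 = -758$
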